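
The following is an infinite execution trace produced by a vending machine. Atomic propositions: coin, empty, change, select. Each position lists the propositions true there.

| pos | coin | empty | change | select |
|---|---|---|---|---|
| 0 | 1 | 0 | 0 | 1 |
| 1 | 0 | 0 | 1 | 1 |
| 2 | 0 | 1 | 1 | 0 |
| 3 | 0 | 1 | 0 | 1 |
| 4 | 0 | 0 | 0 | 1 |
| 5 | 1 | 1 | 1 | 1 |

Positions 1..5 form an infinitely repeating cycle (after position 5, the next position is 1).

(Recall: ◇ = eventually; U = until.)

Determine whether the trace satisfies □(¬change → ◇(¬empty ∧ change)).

¬change → ◇(¬empty ∧ change) holds at every position 0..5, and those are all positions ever visited, so □(¬change → ◇(¬empty ∧ change)) holds.
Positions where ¬change holds: 0, 3, 4.
Check ◇(¬empty ∧ change) at each: 0→ok, 3→ok, 4→ok.

Yes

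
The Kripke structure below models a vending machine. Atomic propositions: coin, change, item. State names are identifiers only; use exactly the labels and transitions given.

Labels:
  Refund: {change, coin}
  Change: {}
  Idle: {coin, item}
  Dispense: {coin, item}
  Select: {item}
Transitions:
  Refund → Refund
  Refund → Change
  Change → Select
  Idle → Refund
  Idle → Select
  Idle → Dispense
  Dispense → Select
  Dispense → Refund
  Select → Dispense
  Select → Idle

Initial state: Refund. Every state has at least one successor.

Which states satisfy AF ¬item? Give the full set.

{Refund, Change}

States satisfying ¬item: {Refund, Change}.
States satisfying AF ¬item: {Refund, Change}.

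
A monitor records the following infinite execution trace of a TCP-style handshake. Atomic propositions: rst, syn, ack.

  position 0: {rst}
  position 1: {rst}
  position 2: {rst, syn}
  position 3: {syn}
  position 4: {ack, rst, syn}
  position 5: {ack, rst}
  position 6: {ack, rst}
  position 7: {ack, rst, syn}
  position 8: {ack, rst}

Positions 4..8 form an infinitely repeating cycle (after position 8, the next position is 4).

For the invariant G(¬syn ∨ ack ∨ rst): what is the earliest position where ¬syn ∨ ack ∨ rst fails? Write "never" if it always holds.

Check ¬syn ∨ ack ∨ rst at each position in order: 0 ✓, 1 ✓, 2 ✓.
At position 3 the labels are {syn}, so ¬syn ∨ ack ∨ rst is false there. This is the first violation.

3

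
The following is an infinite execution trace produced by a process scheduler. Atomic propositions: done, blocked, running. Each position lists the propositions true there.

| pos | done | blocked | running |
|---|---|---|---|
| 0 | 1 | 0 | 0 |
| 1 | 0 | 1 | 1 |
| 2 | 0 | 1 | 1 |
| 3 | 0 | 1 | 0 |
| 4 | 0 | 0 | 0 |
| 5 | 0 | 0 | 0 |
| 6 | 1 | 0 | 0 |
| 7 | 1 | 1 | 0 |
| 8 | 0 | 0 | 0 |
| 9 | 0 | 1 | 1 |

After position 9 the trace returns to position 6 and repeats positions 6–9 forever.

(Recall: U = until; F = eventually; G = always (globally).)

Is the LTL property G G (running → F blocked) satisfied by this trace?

G (running → F blocked) holds at every position 0..9, and those are all positions ever visited, so G G (running → F blocked) holds.

Holds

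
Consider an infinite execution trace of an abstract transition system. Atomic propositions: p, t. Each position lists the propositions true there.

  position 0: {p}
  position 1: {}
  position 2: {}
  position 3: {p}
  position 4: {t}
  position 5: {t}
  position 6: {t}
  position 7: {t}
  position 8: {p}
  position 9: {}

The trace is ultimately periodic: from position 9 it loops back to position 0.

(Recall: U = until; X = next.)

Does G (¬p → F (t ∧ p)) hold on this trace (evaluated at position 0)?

No

¬p → F (t ∧ p) must hold at every position from 0 onward. It fails at position 1, so G (¬p → F (t ∧ p)) is false.
Positions where ¬p holds: 1, 2, 4, 5, 6, 7, 9.
Check F (t ∧ p) at each: 1→fails, 2→fails, 4→fails, 5→fails, 6→fails, 7→fails, 9→fails.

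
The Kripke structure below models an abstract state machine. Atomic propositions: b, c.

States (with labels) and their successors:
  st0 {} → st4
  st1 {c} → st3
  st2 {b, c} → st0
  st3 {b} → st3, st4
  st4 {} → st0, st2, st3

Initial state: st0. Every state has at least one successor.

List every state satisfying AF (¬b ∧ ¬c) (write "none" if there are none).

{st0, st2, st4}

States satisfying ¬b ∧ ¬c: {st0, st4}.
States satisfying AF (¬b ∧ ¬c): {st0, st2, st4}.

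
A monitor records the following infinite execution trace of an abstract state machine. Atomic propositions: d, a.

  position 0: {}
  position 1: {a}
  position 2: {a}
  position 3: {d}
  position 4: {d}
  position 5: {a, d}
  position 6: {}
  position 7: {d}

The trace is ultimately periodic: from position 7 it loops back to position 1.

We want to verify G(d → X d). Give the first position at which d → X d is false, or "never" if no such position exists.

Check d → X d at each position in order: 0 ✓, 1 ✓, 2 ✓, 3 ✓, 4 ✓.
At position 5 the labels are {a, d} and the next position 6 has {}, so d → X d is false there. This is the first violation.

5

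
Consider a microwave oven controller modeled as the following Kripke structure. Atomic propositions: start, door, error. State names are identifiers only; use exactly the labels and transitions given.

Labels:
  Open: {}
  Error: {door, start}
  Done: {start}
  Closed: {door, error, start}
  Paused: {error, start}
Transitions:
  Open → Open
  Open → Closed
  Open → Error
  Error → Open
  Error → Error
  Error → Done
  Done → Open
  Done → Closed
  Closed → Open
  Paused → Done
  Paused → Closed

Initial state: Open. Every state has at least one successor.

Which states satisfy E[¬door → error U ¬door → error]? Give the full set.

States satisfying ¬door → error: {Error, Closed, Paused}.
States satisfying E[¬door → error U ¬door → error]: {Error, Closed, Paused}.

{Error, Closed, Paused}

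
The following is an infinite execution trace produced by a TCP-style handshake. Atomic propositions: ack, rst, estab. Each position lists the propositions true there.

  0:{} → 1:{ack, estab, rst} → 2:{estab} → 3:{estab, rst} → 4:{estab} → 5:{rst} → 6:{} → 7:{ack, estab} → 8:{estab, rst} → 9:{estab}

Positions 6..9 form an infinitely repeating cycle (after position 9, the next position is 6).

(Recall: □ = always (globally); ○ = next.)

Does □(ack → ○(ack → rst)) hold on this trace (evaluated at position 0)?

ack → ○(ack → rst) holds at every position 0..9, and those are all positions ever visited, so □(ack → ○(ack → rst)) holds.
Positions where ack holds: 1, 7.
Check ○(ack → rst) at each: 1→ok, 7→ok.

Yes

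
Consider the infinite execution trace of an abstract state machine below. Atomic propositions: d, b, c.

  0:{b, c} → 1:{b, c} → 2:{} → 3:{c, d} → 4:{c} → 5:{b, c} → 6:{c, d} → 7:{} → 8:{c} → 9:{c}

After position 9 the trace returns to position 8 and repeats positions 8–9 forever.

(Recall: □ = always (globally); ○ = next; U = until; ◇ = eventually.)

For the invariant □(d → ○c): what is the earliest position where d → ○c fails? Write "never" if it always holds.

Check d → ○c at each position in order: 0 ✓, 1 ✓, 2 ✓, 3 ✓, 4 ✓, 5 ✓.
At position 6 the labels are {c, d} and the next position 7 has {}, so d → ○c is false there. This is the first violation.

6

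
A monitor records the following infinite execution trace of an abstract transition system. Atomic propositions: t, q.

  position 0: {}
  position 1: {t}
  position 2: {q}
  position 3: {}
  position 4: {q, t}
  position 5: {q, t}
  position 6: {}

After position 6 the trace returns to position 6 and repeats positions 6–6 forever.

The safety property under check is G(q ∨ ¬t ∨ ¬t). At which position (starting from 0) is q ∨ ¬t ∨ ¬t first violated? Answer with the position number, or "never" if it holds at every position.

Check q ∨ ¬t ∨ ¬t at each position in order: 0 ✓.
At position 1 the labels are {t}, so q ∨ ¬t ∨ ¬t is false there. This is the first violation.

1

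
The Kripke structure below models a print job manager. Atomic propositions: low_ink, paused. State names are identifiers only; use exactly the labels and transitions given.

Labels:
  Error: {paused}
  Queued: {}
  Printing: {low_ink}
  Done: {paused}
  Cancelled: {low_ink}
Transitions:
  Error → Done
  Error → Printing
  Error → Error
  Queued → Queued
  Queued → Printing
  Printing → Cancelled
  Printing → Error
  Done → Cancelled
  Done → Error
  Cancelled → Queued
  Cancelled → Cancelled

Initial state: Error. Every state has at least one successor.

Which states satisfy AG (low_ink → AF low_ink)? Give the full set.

{Error, Queued, Printing, Done, Cancelled}

States satisfying low_ink → AF low_ink: {Error, Queued, Printing, Done, Cancelled}.
States satisfying AG (low_ink → AF low_ink): {Error, Queued, Printing, Done, Cancelled}.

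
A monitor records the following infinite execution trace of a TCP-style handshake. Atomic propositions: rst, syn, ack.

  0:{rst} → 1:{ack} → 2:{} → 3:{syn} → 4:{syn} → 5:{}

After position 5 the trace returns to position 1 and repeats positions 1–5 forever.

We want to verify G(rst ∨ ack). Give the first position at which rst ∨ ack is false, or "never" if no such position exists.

Check rst ∨ ack at each position in order: 0 ✓, 1 ✓.
At position 2 the labels are {}, so rst ∨ ack is false there. This is the first violation.

2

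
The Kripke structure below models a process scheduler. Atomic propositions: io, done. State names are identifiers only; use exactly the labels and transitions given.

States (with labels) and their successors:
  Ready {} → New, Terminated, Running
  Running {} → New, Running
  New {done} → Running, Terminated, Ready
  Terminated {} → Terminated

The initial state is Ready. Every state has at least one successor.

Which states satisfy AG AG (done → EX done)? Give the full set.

States satisfying AG (done → EX done): {Terminated}.
States satisfying AG AG (done → EX done): {Terminated}.

{Terminated}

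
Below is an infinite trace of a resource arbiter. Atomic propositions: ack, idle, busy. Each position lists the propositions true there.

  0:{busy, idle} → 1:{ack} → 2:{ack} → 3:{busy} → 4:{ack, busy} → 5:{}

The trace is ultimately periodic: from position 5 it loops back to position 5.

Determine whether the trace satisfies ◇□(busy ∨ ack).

□(busy ∨ ack) is false at every position 0..5, so it never becomes true and ◇□(busy ∨ ack) fails.

No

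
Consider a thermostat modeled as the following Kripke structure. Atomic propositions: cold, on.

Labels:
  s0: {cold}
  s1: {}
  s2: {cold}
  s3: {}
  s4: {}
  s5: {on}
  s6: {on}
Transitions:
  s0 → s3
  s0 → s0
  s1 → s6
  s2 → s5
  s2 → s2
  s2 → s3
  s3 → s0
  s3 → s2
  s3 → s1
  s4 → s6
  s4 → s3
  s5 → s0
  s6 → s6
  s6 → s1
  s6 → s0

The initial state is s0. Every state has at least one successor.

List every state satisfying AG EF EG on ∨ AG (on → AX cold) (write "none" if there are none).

{s0, s1, s2, s3, s4, s5, s6}

States satisfying EF EG on: {s0, s1, s2, s3, s4, s5, s6}.
States satisfying AG EF EG on: {s0, s1, s2, s3, s4, s5, s6}.
States satisfying on → AX cold: {s0, s1, s2, s3, s4, s5}.
States satisfying AG (on → AX cold): ∅.
States satisfying AG EF EG on ∨ AG (on → AX cold): {s0, s1, s2, s3, s4, s5, s6}.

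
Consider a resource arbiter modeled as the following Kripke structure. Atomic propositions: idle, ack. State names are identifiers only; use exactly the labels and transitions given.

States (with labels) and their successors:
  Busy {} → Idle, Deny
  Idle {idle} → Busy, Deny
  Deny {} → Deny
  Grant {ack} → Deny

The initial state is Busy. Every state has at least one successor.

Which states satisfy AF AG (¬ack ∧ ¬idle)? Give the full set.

States satisfying AG (¬ack ∧ ¬idle): {Deny}.
States satisfying AF AG (¬ack ∧ ¬idle): {Deny, Grant}.

{Deny, Grant}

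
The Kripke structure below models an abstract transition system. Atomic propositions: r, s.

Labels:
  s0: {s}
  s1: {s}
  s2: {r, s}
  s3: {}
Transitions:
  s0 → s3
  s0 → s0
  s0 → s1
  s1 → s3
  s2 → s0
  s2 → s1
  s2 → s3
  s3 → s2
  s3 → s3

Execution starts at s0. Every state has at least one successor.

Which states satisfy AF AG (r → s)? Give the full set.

{s0, s1, s2, s3}

States satisfying AG (r → s): {s0, s1, s2, s3}.
States satisfying AF AG (r → s): {s0, s1, s2, s3}.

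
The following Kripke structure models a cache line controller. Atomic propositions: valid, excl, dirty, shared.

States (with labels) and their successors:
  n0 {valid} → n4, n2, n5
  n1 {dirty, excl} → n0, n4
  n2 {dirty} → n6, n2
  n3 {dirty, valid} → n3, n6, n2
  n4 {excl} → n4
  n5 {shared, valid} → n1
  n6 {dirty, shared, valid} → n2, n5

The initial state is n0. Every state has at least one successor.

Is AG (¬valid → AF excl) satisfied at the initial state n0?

States satisfying ¬valid → AF excl: {n0, n1, n3, n4, n5, n6}.
States satisfying AG (¬valid → AF excl): {n4}.
n2 is reachable from n0 and violates ¬valid → AF excl, so AG fails at n0.
n0 ∉ Sat(AG (¬valid → AF excl)).

Violated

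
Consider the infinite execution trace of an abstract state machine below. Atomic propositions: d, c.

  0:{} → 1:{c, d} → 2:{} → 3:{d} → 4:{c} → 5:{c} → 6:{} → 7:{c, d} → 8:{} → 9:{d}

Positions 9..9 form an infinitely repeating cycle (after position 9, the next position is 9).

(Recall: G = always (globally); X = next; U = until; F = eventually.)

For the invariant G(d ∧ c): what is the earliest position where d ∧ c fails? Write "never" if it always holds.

At position 0 the labels are {}, so d ∧ c is false there. This is the first violation.

0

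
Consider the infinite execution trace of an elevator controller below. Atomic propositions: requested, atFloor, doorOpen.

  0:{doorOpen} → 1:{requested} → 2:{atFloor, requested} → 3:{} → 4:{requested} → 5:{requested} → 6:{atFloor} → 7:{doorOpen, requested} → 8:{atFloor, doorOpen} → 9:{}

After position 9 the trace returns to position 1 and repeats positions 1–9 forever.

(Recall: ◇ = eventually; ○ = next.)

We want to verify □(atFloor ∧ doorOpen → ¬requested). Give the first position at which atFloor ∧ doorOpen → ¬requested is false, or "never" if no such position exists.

atFloor ∧ doorOpen → ¬requested holds at every position 0..9, and those are all the positions the trace ever visits, so the invariant □(atFloor ∧ doorOpen → ¬requested) is never violated.

never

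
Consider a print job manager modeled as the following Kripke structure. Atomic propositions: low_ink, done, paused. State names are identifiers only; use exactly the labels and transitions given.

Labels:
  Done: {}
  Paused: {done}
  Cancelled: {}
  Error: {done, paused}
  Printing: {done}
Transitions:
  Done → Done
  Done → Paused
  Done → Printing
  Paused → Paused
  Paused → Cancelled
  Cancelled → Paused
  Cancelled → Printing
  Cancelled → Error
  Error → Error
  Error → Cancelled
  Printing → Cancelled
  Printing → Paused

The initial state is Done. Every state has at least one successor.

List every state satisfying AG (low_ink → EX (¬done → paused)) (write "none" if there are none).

{Done, Paused, Cancelled, Error, Printing}

States satisfying low_ink → EX (¬done → paused): {Done, Paused, Cancelled, Error, Printing}.
States satisfying AG (low_ink → EX (¬done → paused)): {Done, Paused, Cancelled, Error, Printing}.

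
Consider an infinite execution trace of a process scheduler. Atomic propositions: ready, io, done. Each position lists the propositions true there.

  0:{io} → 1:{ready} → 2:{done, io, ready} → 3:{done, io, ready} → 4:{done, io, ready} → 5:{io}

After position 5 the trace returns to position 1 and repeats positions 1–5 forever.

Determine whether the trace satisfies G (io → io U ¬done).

io → io U ¬done holds at every position 0..5, and those are all positions ever visited, so G (io → io U ¬done) holds.
Positions where io holds: 0, 2, 3, 4, 5.
Check io U ¬done at each: 0→ok, 2→ok, 3→ok, 4→ok, 5→ok.

Satisfied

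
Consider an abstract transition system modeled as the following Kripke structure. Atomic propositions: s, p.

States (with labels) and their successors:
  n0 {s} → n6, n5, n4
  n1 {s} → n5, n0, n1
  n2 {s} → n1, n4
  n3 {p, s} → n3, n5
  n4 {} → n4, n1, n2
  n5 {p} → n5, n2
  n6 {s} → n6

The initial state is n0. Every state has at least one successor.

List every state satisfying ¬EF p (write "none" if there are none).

{n6}

States satisfying p: {n3, n5}.
States satisfying EF p: {n0, n1, n2, n3, n4, n5}.
States satisfying ¬EF p: {n6}.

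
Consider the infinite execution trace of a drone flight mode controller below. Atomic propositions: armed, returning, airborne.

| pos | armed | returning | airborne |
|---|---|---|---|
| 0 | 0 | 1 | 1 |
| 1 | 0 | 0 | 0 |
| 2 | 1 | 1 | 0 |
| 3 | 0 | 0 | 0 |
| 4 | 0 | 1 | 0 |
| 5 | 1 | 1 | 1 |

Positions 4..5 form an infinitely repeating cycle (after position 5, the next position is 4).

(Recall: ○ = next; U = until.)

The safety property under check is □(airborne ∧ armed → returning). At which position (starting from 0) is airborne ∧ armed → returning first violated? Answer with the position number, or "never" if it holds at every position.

airborne ∧ armed → returning holds at every position 0..5, and those are all the positions the trace ever visits, so the invariant □(airborne ∧ armed → returning) is never violated.

never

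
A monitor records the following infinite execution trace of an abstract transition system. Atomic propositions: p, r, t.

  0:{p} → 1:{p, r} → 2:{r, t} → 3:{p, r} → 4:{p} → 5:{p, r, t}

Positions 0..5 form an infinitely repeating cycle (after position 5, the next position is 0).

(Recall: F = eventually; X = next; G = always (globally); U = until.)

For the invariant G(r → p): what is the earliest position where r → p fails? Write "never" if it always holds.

2

Check r → p at each position in order: 0 ✓, 1 ✓.
At position 2 the labels are {r, t}, so r → p is false there. This is the first violation.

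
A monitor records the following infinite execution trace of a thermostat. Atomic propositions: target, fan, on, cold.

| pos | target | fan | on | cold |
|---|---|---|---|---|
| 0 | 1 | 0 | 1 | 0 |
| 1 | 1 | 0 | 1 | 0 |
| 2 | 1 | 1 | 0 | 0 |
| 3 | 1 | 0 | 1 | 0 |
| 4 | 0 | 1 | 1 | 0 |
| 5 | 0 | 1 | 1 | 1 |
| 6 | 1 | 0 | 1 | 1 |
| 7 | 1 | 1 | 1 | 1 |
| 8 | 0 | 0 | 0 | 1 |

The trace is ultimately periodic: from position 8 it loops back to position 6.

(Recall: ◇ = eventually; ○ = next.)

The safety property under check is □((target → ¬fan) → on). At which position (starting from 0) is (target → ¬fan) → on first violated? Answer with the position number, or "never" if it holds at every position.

8

Check (target → ¬fan) → on at each position in order: 0 ✓, 1 ✓, 2 ✓, 3 ✓, 4 ✓, 5 ✓, 6 ✓, 7 ✓.
At position 8 the labels are {cold}, so (target → ¬fan) → on is false there. This is the first violation.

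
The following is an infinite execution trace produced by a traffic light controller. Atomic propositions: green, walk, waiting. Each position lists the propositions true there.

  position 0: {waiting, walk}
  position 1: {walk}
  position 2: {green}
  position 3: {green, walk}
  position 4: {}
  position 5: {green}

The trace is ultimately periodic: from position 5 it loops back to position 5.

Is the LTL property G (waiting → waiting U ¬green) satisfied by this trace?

Holds

waiting → waiting U ¬green holds at every position 0..5, and those are all positions ever visited, so G (waiting → waiting U ¬green) holds.
Positions where waiting holds: 0.
Check waiting U ¬green at each: 0→ok.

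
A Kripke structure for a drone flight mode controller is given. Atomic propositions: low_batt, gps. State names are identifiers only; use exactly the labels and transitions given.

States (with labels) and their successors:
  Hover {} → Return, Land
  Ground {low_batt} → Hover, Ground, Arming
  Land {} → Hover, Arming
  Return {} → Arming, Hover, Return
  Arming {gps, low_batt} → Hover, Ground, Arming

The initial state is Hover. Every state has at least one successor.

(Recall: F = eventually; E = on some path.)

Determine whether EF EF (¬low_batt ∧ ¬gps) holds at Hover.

Satisfied

States satisfying EF (¬low_batt ∧ ¬gps): {Hover, Ground, Land, Return, Arming}.
States satisfying EF EF (¬low_batt ∧ ¬gps): {Hover, Ground, Land, Return, Arming}.
Some path from Hover reaches a state where EF (¬low_batt ∧ ¬gps) holds.
Hover ∈ Sat(EF EF (¬low_batt ∧ ¬gps)).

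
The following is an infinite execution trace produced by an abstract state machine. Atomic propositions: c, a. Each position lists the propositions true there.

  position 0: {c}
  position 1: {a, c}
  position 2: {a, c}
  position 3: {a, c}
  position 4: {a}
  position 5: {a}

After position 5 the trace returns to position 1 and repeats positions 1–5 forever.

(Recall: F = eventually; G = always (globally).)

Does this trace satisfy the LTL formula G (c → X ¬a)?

c → X ¬a must hold at every position from 0 onward. It fails at position 0, so G (c → X ¬a) is false.
Positions where c holds: 0, 1, 2, 3.
Check X ¬a at each: 0→fails, 1→fails, 2→fails, 3→fails.

Violated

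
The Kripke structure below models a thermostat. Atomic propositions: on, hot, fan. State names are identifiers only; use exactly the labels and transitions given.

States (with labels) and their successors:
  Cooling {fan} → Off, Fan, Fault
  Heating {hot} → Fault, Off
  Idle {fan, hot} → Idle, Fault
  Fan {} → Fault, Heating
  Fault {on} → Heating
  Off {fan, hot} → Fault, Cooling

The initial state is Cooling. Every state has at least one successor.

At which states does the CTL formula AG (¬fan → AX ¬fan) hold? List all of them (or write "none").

States satisfying ¬fan → AX ¬fan: {Cooling, Idle, Fan, Fault, Off}.
States satisfying AG (¬fan → AX ¬fan): ∅.

none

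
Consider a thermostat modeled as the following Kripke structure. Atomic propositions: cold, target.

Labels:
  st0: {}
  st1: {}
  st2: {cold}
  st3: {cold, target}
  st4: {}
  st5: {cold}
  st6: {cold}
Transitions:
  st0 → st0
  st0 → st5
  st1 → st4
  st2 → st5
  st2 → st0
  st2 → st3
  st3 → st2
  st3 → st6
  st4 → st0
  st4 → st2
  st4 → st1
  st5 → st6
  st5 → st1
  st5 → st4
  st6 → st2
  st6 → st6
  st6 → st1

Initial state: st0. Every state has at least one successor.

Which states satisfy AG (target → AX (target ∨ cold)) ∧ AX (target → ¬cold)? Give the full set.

{st0, st1, st3, st4, st5, st6}

States satisfying target → AX (target ∨ cold): {st0, st1, st2, st3, st4, st5, st6}.
States satisfying AG (target → AX (target ∨ cold)): {st0, st1, st2, st3, st4, st5, st6}.
States satisfying target → ¬cold: {st0, st1, st2, st4, st5, st6}.
States satisfying AX (target → ¬cold): {st0, st1, st3, st4, st5, st6}.
States satisfying AG (target → AX (target ∨ cold)) ∧ AX (target → ¬cold): {st0, st1, st3, st4, st5, st6}.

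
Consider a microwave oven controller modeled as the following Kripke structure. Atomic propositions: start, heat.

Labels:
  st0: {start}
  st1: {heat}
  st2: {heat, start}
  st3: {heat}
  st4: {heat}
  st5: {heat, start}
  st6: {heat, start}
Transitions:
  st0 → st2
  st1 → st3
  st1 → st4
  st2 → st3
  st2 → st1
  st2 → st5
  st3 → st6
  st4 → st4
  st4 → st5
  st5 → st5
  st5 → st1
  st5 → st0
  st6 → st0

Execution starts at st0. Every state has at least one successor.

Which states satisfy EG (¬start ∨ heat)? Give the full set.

States satisfying ¬start ∨ heat: {st1, st2, st3, st4, st5, st6}.
States satisfying EG (¬start ∨ heat): {st1, st2, st4, st5}.

{st1, st2, st4, st5}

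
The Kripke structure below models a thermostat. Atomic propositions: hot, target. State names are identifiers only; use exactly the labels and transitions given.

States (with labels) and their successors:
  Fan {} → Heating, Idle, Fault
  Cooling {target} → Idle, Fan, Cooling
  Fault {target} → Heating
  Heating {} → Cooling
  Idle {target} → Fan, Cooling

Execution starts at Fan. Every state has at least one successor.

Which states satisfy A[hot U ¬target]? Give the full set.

{Fan, Heating}

States satisfying hot: ∅.
States satisfying ¬target: {Fan, Heating}.
States satisfying A[hot U ¬target]: {Fan, Heating}.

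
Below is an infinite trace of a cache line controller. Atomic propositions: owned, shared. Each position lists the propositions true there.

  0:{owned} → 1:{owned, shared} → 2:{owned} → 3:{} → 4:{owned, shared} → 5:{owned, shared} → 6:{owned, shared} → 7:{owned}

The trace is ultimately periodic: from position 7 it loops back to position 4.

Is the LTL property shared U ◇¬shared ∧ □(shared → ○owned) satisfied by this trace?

Holds

Walking from position 0: ◇¬shared first holds at position 0, and shared holds at every earlier position along the way, so shared U ◇¬shared holds.
shared → ○owned holds at every position 0..7, and those are all positions ever visited, so □(shared → ○owned) holds.
Positions where shared holds: 1, 4, 5, 6.
Check ○owned at each: 1→ok, 4→ok, 5→ok, 6→ok.
At position 0: shared U ◇¬shared is true; □(shared → ○owned) is true; so shared U ◇¬shared ∧ □(shared → ○owned) is true.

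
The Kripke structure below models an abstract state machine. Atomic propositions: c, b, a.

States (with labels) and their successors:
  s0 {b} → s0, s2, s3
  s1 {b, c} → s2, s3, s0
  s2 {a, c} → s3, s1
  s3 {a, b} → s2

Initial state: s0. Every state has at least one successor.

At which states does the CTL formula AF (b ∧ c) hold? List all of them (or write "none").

States satisfying b ∧ c: {s1}.
States satisfying AF (b ∧ c): {s1}.

{s1}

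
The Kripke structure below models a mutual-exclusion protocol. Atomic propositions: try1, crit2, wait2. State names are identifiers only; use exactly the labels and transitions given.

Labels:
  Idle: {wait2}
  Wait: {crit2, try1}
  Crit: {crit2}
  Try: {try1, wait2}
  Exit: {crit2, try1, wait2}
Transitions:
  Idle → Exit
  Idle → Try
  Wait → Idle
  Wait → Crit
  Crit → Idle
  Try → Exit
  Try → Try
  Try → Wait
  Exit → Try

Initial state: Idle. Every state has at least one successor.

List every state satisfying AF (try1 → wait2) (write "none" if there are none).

{Idle, Wait, Crit, Try, Exit}

States satisfying try1 → wait2: {Idle, Crit, Try, Exit}.
States satisfying AF (try1 → wait2): {Idle, Wait, Crit, Try, Exit}.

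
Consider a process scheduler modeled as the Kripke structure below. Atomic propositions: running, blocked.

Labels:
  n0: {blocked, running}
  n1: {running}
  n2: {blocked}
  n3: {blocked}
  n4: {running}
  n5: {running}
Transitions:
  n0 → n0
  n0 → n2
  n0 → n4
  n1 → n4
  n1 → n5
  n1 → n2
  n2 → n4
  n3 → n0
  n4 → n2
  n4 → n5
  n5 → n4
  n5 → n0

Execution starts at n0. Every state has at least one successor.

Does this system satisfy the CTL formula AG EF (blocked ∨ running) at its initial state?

States satisfying EF (blocked ∨ running): {n0, n1, n2, n3, n4, n5}.
States satisfying AG EF (blocked ∨ running): {n0, n1, n2, n3, n4, n5}.
Every state reachable from n0 satisfies EF (blocked ∨ running).
n0 ∈ Sat(AG EF (blocked ∨ running)).

Yes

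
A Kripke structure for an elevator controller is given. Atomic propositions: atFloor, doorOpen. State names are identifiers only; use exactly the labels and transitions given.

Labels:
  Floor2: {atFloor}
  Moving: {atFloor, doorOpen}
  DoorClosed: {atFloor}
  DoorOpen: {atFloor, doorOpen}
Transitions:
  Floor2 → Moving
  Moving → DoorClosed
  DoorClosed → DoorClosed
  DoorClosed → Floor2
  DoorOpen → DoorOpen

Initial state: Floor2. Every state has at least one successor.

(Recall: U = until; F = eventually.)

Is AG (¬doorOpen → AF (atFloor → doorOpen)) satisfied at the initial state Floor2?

States satisfying ¬doorOpen → AF (atFloor → doorOpen): {Floor2, Moving, DoorOpen}.
States satisfying AG (¬doorOpen → AF (atFloor → doorOpen)): {DoorOpen}.
DoorClosed is reachable from Floor2 and violates ¬doorOpen → AF (atFloor → doorOpen), so AG fails at Floor2.
Floor2 ∉ Sat(AG (¬doorOpen → AF (atFloor → doorOpen))).

Violated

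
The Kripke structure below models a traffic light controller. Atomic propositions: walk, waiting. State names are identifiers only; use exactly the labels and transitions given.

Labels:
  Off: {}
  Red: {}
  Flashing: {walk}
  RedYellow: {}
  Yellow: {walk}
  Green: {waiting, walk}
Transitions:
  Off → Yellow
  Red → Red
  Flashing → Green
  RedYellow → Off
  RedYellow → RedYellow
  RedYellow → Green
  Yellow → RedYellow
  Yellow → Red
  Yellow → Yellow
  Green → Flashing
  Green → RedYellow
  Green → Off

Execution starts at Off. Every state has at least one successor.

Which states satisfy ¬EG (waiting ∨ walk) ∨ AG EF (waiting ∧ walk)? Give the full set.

States satisfying waiting ∨ walk: {Flashing, Yellow, Green}.
States satisfying EG (waiting ∨ walk): {Flashing, Yellow, Green}.
States satisfying ¬EG (waiting ∨ walk): {Off, Red, RedYellow}.
States satisfying EF (waiting ∧ walk): {Off, Flashing, RedYellow, Yellow, Green}.
States satisfying AG EF (waiting ∧ walk): ∅.
States satisfying ¬EG (waiting ∨ walk) ∨ AG EF (waiting ∧ walk): {Off, Red, RedYellow}.

{Off, Red, RedYellow}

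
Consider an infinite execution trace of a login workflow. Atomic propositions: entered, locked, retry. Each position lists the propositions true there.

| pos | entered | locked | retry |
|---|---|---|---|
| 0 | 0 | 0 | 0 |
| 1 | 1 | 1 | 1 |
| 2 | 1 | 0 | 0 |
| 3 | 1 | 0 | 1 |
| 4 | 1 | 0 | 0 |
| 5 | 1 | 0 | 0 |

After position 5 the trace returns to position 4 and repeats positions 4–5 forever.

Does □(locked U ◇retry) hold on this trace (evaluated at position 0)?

No

locked U ◇retry must hold at every position from 0 onward. It fails at position 4, so □(locked U ◇retry) is false.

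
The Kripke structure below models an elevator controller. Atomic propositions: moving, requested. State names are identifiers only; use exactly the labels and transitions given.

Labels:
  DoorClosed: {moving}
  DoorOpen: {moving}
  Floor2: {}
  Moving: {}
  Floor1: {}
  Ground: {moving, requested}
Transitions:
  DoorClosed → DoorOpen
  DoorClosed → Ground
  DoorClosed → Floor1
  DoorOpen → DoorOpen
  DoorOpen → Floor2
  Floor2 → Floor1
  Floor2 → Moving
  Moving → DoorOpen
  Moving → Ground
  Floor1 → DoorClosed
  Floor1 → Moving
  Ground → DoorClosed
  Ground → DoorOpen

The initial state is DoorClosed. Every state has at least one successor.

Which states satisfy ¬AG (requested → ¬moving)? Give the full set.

States satisfying requested → ¬moving: {DoorClosed, DoorOpen, Floor2, Moving, Floor1}.
States satisfying AG (requested → ¬moving): ∅.
States satisfying ¬AG (requested → ¬moving): {DoorClosed, DoorOpen, Floor2, Moving, Floor1, Ground}.

{DoorClosed, DoorOpen, Floor2, Moving, Floor1, Ground}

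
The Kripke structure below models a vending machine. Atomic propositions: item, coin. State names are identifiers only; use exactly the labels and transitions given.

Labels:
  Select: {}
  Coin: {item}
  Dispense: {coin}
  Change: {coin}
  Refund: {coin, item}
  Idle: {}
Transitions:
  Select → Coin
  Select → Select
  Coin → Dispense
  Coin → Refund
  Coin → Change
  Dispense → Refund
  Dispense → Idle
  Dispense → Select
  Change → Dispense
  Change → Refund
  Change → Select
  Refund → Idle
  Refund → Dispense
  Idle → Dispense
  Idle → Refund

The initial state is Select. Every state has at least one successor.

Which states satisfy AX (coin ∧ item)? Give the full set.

States satisfying coin ∧ item: {Refund}.
States satisfying AX (coin ∧ item): ∅.

none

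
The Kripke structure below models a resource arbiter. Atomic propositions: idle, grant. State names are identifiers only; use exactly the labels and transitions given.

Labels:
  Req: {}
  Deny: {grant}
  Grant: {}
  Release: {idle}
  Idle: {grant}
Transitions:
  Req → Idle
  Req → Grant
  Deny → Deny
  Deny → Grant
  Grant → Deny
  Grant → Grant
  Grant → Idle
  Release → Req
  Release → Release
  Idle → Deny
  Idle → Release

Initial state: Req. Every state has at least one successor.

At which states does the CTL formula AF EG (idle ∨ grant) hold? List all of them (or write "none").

{Deny, Release, Idle}

States satisfying EG (idle ∨ grant): {Deny, Release, Idle}.
States satisfying AF EG (idle ∨ grant): {Deny, Release, Idle}.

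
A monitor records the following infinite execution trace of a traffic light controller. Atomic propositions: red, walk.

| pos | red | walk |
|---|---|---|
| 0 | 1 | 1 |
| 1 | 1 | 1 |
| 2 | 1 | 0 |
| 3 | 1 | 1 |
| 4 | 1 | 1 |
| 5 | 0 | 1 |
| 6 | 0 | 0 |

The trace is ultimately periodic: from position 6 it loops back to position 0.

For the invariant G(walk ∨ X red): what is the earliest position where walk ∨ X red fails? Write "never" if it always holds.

walk ∨ X red holds at every position 0..6, and those are all the positions the trace ever visits, so the invariant G(walk ∨ X red) is never violated.

never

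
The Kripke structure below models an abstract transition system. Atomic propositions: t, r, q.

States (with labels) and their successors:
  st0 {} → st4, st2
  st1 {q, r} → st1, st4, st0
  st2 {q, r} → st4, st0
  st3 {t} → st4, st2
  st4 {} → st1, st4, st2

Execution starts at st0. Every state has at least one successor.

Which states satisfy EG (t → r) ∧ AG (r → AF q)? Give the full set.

{st0, st1, st2, st4}

States satisfying t → r: {st0, st1, st2, st4}.
States satisfying EG (t → r): {st0, st1, st2, st4}.
States satisfying r → AF q: {st0, st1, st2, st3, st4}.
States satisfying AG (r → AF q): {st0, st1, st2, st3, st4}.
States satisfying EG (t → r) ∧ AG (r → AF q): {st0, st1, st2, st4}.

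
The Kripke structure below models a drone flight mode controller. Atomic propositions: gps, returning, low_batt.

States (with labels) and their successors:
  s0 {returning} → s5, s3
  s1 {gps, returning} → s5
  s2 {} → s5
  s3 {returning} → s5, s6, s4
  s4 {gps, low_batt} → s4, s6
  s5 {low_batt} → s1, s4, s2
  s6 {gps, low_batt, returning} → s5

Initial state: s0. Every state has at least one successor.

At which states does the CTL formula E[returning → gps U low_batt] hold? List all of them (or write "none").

States satisfying returning → gps: {s1, s2, s4, s5, s6}.
States satisfying low_batt: {s4, s5, s6}.
States satisfying E[returning → gps U low_batt]: {s1, s2, s4, s5, s6}.

{s1, s2, s4, s5, s6}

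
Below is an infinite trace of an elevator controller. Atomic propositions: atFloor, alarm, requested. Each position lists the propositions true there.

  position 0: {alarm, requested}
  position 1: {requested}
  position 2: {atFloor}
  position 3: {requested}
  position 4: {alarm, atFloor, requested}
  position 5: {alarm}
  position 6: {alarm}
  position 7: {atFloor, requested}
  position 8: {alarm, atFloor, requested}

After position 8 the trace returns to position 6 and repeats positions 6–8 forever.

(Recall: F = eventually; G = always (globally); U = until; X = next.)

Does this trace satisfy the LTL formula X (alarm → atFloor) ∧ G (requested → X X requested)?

No

The position after 0 is 1; alarm → atFloor is true there.
requested → X X requested must hold at every position from 0 onward. It fails at position 0, so G (requested → X X requested) is false.
Positions where requested holds: 0, 1, 3, 4, 7, 8.
Check X X requested at each: 0→fails, 1→ok, 3→fails, 4→fails, 7→fails, 8→ok.
At position 0: X (alarm → atFloor) is true; G (requested → X X requested) is false; so X (alarm → atFloor) ∧ G (requested → X X requested) is false.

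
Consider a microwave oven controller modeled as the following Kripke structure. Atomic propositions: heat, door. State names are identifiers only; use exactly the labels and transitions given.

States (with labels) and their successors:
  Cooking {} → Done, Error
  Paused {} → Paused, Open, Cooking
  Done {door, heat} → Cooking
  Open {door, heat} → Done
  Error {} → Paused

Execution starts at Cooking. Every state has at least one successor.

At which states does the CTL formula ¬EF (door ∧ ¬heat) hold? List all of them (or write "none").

States satisfying door ∧ ¬heat: ∅.
States satisfying EF (door ∧ ¬heat): ∅.
States satisfying ¬EF (door ∧ ¬heat): {Cooking, Paused, Done, Open, Error}.

{Cooking, Paused, Done, Open, Error}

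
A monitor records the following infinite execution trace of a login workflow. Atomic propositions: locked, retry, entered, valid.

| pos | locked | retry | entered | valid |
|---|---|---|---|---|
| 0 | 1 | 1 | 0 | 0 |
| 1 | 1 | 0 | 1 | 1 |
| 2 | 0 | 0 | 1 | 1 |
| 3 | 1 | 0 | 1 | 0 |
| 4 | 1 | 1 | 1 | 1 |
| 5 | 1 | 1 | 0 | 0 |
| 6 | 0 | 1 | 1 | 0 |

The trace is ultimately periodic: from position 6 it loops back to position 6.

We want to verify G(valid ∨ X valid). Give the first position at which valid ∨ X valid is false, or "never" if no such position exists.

Check valid ∨ X valid at each position in order: 0 ✓, 1 ✓, 2 ✓, 3 ✓, 4 ✓.
At position 5 the labels are {locked, retry} and the next position 6 has {entered, retry}, so valid ∨ X valid is false there. This is the first violation.

5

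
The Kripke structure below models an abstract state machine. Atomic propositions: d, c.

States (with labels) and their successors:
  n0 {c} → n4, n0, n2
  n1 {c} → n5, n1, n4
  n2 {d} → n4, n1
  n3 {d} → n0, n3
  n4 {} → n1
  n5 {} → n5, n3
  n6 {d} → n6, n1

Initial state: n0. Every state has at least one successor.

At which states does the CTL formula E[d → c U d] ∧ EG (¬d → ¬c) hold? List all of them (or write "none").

{n3, n5, n6}

States satisfying d → c: {n0, n1, n4, n5}.
States satisfying d: {n2, n3, n6}.
States satisfying E[d → c U d]: {n0, n1, n2, n3, n4, n5, n6}.
States satisfying ¬d → ¬c: {n2, n3, n4, n5, n6}.
States satisfying EG (¬d → ¬c): {n3, n5, n6}.
States satisfying E[d → c U d] ∧ EG (¬d → ¬c): {n3, n5, n6}.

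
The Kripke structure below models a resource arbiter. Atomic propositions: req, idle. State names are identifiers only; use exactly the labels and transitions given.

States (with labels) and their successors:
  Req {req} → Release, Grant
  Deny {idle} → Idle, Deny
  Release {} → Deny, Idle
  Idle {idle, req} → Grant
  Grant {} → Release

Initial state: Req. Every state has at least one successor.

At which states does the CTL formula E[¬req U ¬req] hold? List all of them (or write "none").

States satisfying ¬req: {Deny, Release, Grant}.
States satisfying E[¬req U ¬req]: {Deny, Release, Grant}.

{Deny, Release, Grant}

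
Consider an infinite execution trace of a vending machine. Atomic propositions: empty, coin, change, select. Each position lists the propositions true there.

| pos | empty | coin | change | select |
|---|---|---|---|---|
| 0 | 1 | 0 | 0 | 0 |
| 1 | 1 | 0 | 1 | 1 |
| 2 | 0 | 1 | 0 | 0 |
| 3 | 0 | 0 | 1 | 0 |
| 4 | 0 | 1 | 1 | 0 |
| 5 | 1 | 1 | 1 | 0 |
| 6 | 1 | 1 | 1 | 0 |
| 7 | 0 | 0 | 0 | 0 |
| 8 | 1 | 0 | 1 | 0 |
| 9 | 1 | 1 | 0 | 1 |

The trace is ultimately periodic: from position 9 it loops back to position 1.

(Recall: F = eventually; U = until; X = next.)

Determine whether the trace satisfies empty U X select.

Yes

Walking from position 0: X select first holds at position 0, and empty holds at every earlier position along the way, so empty U X select holds.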